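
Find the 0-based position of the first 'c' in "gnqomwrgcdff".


Input string: 'gnqomwrgcdff'
Target: 'c'
Scanning left to right: s[0]='g', s[1]='n', s[2]='q', s[3]='o', s[4]='m', s[5]='w', s[6]='r', s[7]='g', s[8]='c'
First match at index: 8


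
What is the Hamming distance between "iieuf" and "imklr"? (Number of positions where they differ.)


String 1: 'iieuf'
String 2: 'imklr'
Compare each position: pos 0: 'i'=='i', pos 1: 'i'!='m', pos 2: 'e'!='k', pos 3: 'u'!='l', pos 4: 'f'!='r'
Differing positions: 4
Hamming distance: 4


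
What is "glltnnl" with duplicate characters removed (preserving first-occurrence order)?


Input: 'glltnnl'
Operation: keep first occurrence of each character
Scan: s[0]='g' new -> keep; s[1]='l' new -> keep; s[2]='l' seen -> skip; s[3]='t' new -> keep; s[4]='n' new -> keep; s[5]='n' seen -> skip; s[6]='l' seen -> skip
Result: gltn


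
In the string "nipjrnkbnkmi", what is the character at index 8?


Input string: 'nipjrnkbnkmi'
Operation: get character at index 8
Index mapping: s[0]='n', s[1]='i', s[2]='p', s[3]='j', s[4]='r', s[5]='n', s[6]='k', s[7]='b', s[8]='n'
Result: 'n'


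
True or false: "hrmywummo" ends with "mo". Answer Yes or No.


Input string: 'hrmywummo'
Suffix to check: 'mo'
Last 2 characters of input: 'mo'
Match: True
Result: Yes


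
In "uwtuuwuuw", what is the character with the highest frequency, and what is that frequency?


Input: 'uwtuuwuuw'
Operation: tally each character
Counts: 't':1, 'u':5, 'w':3
Maximum: 'u' appears 5 times


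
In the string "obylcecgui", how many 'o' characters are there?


Input string: 'obylcecgui'
Target character: 'o'
Scan each position: s[0]='o'
Matches found at indices: 0
Total: 1


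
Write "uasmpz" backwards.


Input string: 'uasmpz'
Operation: reverse character order
Original order: 'u' -> 'a' -> 's' -> 'm' -> 'p' -> 'z'
Reversed order: 'z' -> 'p' -> 'm' -> 's' -> 'a' -> 'u'
Result: zpmsau


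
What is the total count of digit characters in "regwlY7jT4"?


Input string: 'regwlY7jT4'
Operation: count digit characters (0-9)
Scan: 'r', 'e', 'g', 'w', 'l', 'Y', '7'(digit), 'j', 'T', '4'(digit)
Digits found: 2
Result: 2


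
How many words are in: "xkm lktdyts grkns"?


Input string: 'xkm lktdyts grkns'
Operation: split by spaces
Words found: 'xkm', 'lktdyts', 'grkns'
Word count: 3


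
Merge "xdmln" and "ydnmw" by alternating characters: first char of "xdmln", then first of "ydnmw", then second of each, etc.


String 1: 'xdmln'
String 2: 'ydnmw'
Operation: alternate characters
Pairs: 'x'+'y', 'd'+'d', 'm'+'n', 'l'+'m', 'n'+'w'
Result: xyddmnlmnw


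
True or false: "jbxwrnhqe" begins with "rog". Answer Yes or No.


Input string: 'jbxwrnhqe'
Prefix to check: 'rog'
First 3 characters of input: 'jbx'
Match: False
Result: No


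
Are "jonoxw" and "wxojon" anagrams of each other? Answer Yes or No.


String 1: 'jonoxw' -> sorted: 'jnoowx'
String 2: 'wxojon' -> sorted: 'jnoowx'
Compare sorted forms: 'jnoowx' == 'jnoowx'
Anagram: Yes


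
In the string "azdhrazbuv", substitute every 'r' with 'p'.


Input string: 'azdhrazbuv'
Operation: replace 'r' with 'p'
Positions of 'r': 4
After replacement: azdhpazbuv


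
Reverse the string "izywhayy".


Input string: 'izywhayy'
Operation: reverse character order
Original order: 'i' -> 'z' -> 'y' -> 'w' -> 'h' -> 'a' -> 'y' -> 'y'
Reversed order: 'y' -> 'y' -> 'a' -> 'h' -> 'w' -> 'y' -> 'z' -> 'i'
Result: yyahwyzi


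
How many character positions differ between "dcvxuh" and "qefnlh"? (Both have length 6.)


String 1: 'dcvxuh'
String 2: 'qefnlh'
Compare each position: pos 0: 'd'!='q', pos 1: 'c'!='e', pos 2: 'v'!='f', pos 3: 'x'!='n', pos 4: 'u'!='l', pos 5: 'h'=='h'
Differing positions: 5
Hamming distance: 5


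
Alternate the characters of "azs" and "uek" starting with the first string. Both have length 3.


String 1: 'azs'
String 2: 'uek'
Operation: alternate characters
Pairs: 'a'+'u', 'z'+'e', 's'+'k'
Result: auzesk


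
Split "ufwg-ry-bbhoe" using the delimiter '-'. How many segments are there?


Input string: 'ufwg-ry-bbhoe'
Delimiter: '-'
Split result: 'ufwg', 'ry', 'bbhoe'
Number of parts: 3


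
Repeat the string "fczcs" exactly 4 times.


Input string: 'fczcs'
Operation: repeat 4 times
Concatenation: 'fczcs' + 'fczcs' + 'fczcs' + 'fczcs'
Result: fczcsfczcsfczcsfczcs


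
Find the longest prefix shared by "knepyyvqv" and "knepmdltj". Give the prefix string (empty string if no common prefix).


String 1: 'knepyyvqv'
String 2: 'knepmdltj'
Compare position by position:
pos 0: 'k' vs 'k' match
pos 1: 'n' vs 'n' match
pos 2: 'e' vs 'e' match
pos 3: 'p' vs 'p' match
pos 4: 'y' vs 'm' differ -> stop
Longest common prefix: "knep" (length 4)


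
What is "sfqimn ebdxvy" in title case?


Input string: 'sfqimn ebdxvy'
Operation: capitalize first letter of each word
Word transformations: 'sfqimn'->'Sfqimn', 'ebdxvy'->'Ebdxvy'
Result: Sfqimn Ebdxvy


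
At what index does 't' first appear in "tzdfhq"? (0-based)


Input string: 'tzdfhq'
Target: 't'
Scanning left to right: s[0]='t'
First match at index: 0


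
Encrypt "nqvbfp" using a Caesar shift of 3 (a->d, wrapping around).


Input: 'nqvbfp', shift = 3
Operation: for each letter, (position + 3) mod 26
Mapping: 'n'(13+3=16)->'q', 'q'(16+3=19)->'t', 'v'(21+3=24)->'y', 'b'(1+3=4)->'e', 'f'(5+3=8)->'i', 'p'(15+3=18)->'s'
Result: qtyeis


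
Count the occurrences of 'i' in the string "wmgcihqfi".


Input string: 'wmgcihqfi'
Target character: 'i'
Scan each position: s[4]='i', s[8]='i'
Matches found at indices: 4, 8
Total: 2


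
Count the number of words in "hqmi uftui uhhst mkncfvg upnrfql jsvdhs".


Input string: 'hqmi uftui uhhst mkncfvg upnrfql jsvdhs'
Operation: split by spaces
Words found: 'hqmi', 'uftui', 'uhhst', 'mkncfvg', 'upnrfql', 'jsvdhs'
Word count: 6


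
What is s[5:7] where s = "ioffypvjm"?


Input string: 'ioffypvjm'
Operation: slice [5:7]
Extract characters: s[5]='p', s[6]='v'
Result: pv


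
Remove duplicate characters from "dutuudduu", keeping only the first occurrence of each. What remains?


Input: 'dutuudduu'
Operation: keep first occurrence of each character
Scan: s[0]='d' new -> keep; s[1]='u' new -> keep; s[2]='t' new -> keep; s[3]='u' seen -> skip; s[4]='u' seen -> skip; s[5]='d' seen -> skip; s[6]='d' seen -> skip; s[7]='u' seen -> skip; s[8]='u' seen -> skip
Result: dut


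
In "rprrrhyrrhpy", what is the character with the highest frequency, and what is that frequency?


Input: 'rprrrhyrrhpy'
Operation: tally each character
Counts: 'h':2, 'p':2, 'r':6, 'y':2
Maximum: 'r' appears 6 times


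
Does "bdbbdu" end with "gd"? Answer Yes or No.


Input string: 'bdbbdu'
Suffix to check: 'gd'
Last 2 characters of input: 'du'
Match: False
Result: No


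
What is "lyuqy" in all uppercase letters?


Input string: 'lyuqy'
Operation: convert each letter to uppercase
Mapping: 'l'->'L', 'y'->'Y', 'u'->'U', 'q'->'Q', 'y'->'Y'
Result: LYUQY


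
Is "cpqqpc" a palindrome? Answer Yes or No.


Input string: 'cpqqpc'
Reversed: 'cpqqpc'
Compare pairs: s[0]='c' vs s[5]='c' (match), s[1]='p' vs s[4]='p' (match), s[2]='q' vs s[3]='q' (match)
Palindrome: Yes


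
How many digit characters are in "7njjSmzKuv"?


Input string: '7njjSmzKuv'
Operation: count digit characters (0-9)
Scan: '7'(digit), 'n', 'j', 'j', 'S', 'm', 'z', 'K', 'u', 'v'
Digits found: 1
Result: 1


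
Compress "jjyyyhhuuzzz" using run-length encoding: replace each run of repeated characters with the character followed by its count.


Input: 'jjyyyhhuuzzz'
Operation: identify consecutive runs
Runs: 'jj' -> j2, 'yyy' -> y3, 'hh' -> h2, 'uu' -> u2, 'zzz' -> z3
Encoded: j2y3h2u2z3


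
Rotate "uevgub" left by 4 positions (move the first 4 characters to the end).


Input: 'uevgub', shift = 4
Operation: split at index 4 and swap parts
Front part s[0:4] = 'uevg'
Back part s[4:] = 'ub'
Rotated = back + front = 'ub' + 'uevg'
Result: ubuevg


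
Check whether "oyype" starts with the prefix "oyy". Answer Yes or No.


Input string: 'oyype'
Prefix to check: 'oyy'
First 3 characters of input: 'oyy'
Match: True
Result: Yes


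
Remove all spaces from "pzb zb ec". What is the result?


Input string: 'pzb zb ec'
Operation: remove all spaces
Words: 'pzb', 'zb', 'ec'
Join without spaces: pzbzbec


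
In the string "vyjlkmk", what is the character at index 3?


Input string: 'vyjlkmk'
Operation: get character at index 3
Index mapping: s[0]='v', s[1]='y', s[2]='j', s[3]='l'
Result: 'l'


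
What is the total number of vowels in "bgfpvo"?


Input string: 'bgfpvo'
Operation: count vowels (a, e, i, o, u)
Scan: s[0]='b', s[1]='g', s[2]='f', s[3]='p', s[4]='v', s[5]='o' (vowel)
Vowels found: 1
Result: 1


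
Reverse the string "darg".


Input string: 'darg'
Operation: reverse character order
Original order: 'd' -> 'a' -> 'r' -> 'g'
Reversed order: 'g' -> 'r' -> 'a' -> 'd'
Result: grad


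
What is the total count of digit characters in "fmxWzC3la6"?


Input string: 'fmxWzC3la6'
Operation: count digit characters (0-9)
Scan: 'f', 'm', 'x', 'W', 'z', 'C', '3'(digit), 'l', 'a', '6'(digit)
Digits found: 2
Result: 2


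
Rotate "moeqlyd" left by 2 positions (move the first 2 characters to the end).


Input: 'moeqlyd', shift = 2
Operation: split at index 2 and swap parts
Front part s[0:2] = 'mo'
Back part s[2:] = 'eqlyd'
Rotated = back + front = 'eqlyd' + 'mo'
Result: eqlydmo


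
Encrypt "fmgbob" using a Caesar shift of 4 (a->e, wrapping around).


Input: 'fmgbob', shift = 4
Operation: for each letter, (position + 4) mod 26
Mapping: 'f'(5+4=9)->'j', 'm'(12+4=16)->'q', 'g'(6+4=10)->'k', 'b'(1+4=5)->'f', 'o'(14+4=18)->'s', 'b'(1+4=5)->'f'
Result: jqkfsf


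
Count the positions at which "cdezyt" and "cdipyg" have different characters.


String 1: 'cdezyt'
String 2: 'cdipyg'
Compare each position: pos 0: 'c'=='c', pos 1: 'd'=='d', pos 2: 'e'!='i', pos 3: 'z'!='p', pos 4: 'y'=='y', pos 5: 't'!='g'
Differing positions: 3
Hamming distance: 3


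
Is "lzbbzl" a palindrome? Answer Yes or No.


Input string: 'lzbbzl'
Reversed: 'lzbbzl'
Compare pairs: s[0]='l' vs s[5]='l' (match), s[1]='z' vs s[4]='z' (match), s[2]='b' vs s[3]='b' (match)
Palindrome: Yes


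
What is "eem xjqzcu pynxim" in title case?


Input string: 'eem xjqzcu pynxim'
Operation: capitalize first letter of each word
Word transformations: 'eem'->'Eem', 'xjqzcu'->'Xjqzcu', 'pynxim'->'Pynxim'
Result: Eem Xjqzcu Pynxim


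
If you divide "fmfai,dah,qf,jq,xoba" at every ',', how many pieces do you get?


Input string: 'fmfai,dah,qf,jq,xoba'
Delimiter: ','
Split result: 'fmfai', 'dah', 'qf', 'jq', 'xoba'
Number of parts: 5


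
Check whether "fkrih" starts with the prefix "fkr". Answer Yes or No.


Input string: 'fkrih'
Prefix to check: 'fkr'
First 3 characters of input: 'fkr'
Match: True
Result: Yes


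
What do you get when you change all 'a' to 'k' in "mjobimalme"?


Input string: 'mjobimalme'
Operation: replace 'a' with 'k'
Positions of 'a': 6
After replacement: mjobimklme


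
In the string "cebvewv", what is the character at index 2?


Input string: 'cebvewv'
Operation: get character at index 2
Index mapping: s[0]='c', s[1]='e', s[2]='b'
Result: 'b'


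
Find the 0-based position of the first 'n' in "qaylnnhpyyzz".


Input string: 'qaylnnhpyyzz'
Target: 'n'
Scanning left to right: s[0]='q', s[1]='a', s[2]='y', s[3]='l', s[4]='n'
First match at index: 4


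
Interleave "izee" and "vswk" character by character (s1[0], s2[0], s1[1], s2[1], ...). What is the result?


String 1: 'izee'
String 2: 'vswk'
Operation: alternate characters
Pairs: 'i'+'v', 'z'+'s', 'e'+'w', 'e'+'k'
Result: ivzsewek


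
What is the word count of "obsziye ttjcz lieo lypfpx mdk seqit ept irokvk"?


Input string: 'obsziye ttjcz lieo lypfpx mdk seqit ept irokvk'
Operation: split by spaces
Words found: 'obsziye', 'ttjcz', 'lieo', 'lypfpx', 'mdk', 'seqit', 'ept', 'irokvk'
Word count: 8


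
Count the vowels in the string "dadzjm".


Input string: 'dadzjm'
Operation: count vowels (a, e, i, o, u)
Scan: s[0]='d', s[1]='a' (vowel), s[2]='d', s[3]='z', s[4]='j', s[5]='m'
Vowels found: 1
Result: 1


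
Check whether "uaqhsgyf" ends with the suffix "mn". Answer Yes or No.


Input string: 'uaqhsgyf'
Suffix to check: 'mn'
Last 2 characters of input: 'yf'
Match: False
Result: No


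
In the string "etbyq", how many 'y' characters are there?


Input string: 'etbyq'
Target character: 'y'
Scan each position: s[3]='y'
Matches found at indices: 3
Total: 1


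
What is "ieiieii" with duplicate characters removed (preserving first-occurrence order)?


Input: 'ieiieii'
Operation: keep first occurrence of each character
Scan: s[0]='i' new -> keep; s[1]='e' new -> keep; s[2]='i' seen -> skip; s[3]='i' seen -> skip; s[4]='e' seen -> skip; s[5]='i' seen -> skip; s[6]='i' seen -> skip
Result: ie


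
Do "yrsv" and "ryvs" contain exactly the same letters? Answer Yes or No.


String 1: 'yrsv' -> sorted: 'rsvy'
String 2: 'ryvs' -> sorted: 'rsvy'
Compare sorted forms: 'rsvy' == 'rsvy'
Anagram: Yes


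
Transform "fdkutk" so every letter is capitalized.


Input string: 'fdkutk'
Operation: convert each letter to uppercase
Mapping: 'f'->'F', 'd'->'D', 'k'->'K', 'u'->'U', 't'->'T', 'k'->'K'
Result: FDKUTK


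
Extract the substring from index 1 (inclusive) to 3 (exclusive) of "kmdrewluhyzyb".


Input string: 'kmdrewluhyzyb'
Operation: slice [1:3]
Extract characters: s[1]='m', s[2]='d'
Result: md


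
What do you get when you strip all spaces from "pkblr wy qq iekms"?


Input string: 'pkblr wy qq iekms'
Operation: remove all spaces
Words: 'pkblr', 'wy', 'qq', 'iekms'
Join without spaces: pkblrwyqqiekms


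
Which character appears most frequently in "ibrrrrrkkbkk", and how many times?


Input: 'ibrrrrrkkbkk'
Operation: tally each character
Counts: 'b':2, 'i':1, 'k':4, 'r':5
Maximum: 'r' appears 5 times


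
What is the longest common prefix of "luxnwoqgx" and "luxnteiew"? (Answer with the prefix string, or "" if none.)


String 1: 'luxnwoqgx'
String 2: 'luxnteiew'
Compare position by position:
pos 0: 'l' vs 'l' match
pos 1: 'u' vs 'u' match
pos 2: 'x' vs 'x' match
pos 3: 'n' vs 'n' match
pos 4: 'w' vs 't' differ -> stop
Longest common prefix: "luxn" (length 4)


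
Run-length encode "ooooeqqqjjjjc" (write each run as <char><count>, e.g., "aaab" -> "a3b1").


Input: 'ooooeqqqjjjjc'
Operation: identify consecutive runs
Runs: 'oooo' -> o4, 'e' -> e1, 'qqq' -> q3, 'jjjj' -> j4, 'c' -> c1
Encoded: o4e1q3j4c1


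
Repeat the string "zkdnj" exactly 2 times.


Input string: 'zkdnj'
Operation: repeat 2 times
Concatenation: 'zkdnj' + 'zkdnj'
Result: zkdnjzkdnj


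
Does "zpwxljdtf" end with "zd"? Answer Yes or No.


Input string: 'zpwxljdtf'
Suffix to check: 'zd'
Last 2 characters of input: 'tf'
Match: False
Result: No


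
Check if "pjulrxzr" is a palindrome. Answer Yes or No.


Input string: 'pjulrxzr'
Reversed: 'rzxrlujp'
Compare pairs: s[0]='p' vs s[7]='r' (mismatch), s[1]='j' vs s[6]='z' (mismatch), s[2]='u' vs s[5]='x' (mismatch), s[3]='l' vs s[4]='r' (mismatch)
Palindrome: No


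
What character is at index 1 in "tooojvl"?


Input string: 'tooojvl'
Operation: get character at index 1
Index mapping: s[0]='t', s[1]='o'
Result: 'o'


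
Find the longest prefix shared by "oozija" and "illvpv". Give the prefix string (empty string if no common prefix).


String 1: 'oozija'
String 2: 'illvpv'
Compare position by position:
pos 0: 'o' vs 'i' differ -> stop
Longest common prefix: "" (length 0)


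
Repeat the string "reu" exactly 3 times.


Input string: 'reu'
Operation: repeat 3 times
Concatenation: 'reu' + 'reu' + 'reu'
Result: reureureu


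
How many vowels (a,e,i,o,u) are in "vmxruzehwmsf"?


Input string: 'vmxruzehwmsf'
Operation: count vowels (a, e, i, o, u)
Scan: s[0]='v', s[1]='m', s[2]='x', s[3]='r', s[4]='u' (vowel), s[5]='z', s[6]='e' (vowel), s[7]='h', s[8]='w', s[9]='m', s[10]='s', s[11]='f'
Vowels found: 2
Result: 2


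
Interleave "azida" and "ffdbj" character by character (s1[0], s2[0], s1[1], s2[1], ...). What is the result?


String 1: 'azida'
String 2: 'ffdbj'
Operation: alternate characters
Pairs: 'a'+'f', 'z'+'f', 'i'+'d', 'd'+'b', 'a'+'j'
Result: afzfiddbaj


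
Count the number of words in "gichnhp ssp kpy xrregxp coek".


Input string: 'gichnhp ssp kpy xrregxp coek'
Operation: split by spaces
Words found: 'gichnhp', 'ssp', 'kpy', 'xrregxp', 'coek'
Word count: 5


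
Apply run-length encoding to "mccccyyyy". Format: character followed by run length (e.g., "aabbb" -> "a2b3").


Input: 'mccccyyyy'
Operation: identify consecutive runs
Runs: 'm' -> m1, 'cccc' -> c4, 'yyyy' -> y4
Encoded: m1c4y4


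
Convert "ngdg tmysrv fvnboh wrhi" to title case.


Input string: 'ngdg tmysrv fvnboh wrhi'
Operation: capitalize first letter of each word
Word transformations: 'ngdg'->'Ngdg', 'tmysrv'->'Tmysrv', 'fvnboh'->'Fvnboh', 'wrhi'->'Wrhi'
Result: Ngdg Tmysrv Fvnboh Wrhi


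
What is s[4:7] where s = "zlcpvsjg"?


Input string: 'zlcpvsjg'
Operation: slice [4:7]
Extract characters: s[4]='v', s[5]='s', s[6]='j'
Result: vsj


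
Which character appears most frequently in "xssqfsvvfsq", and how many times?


Input: 'xssqfsvvfsq'
Operation: tally each character
Counts: 'f':2, 'q':2, 's':4, 'v':2, 'x':1
Maximum: 's' appears 4 times


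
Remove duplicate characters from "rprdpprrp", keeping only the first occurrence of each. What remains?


Input: 'rprdpprrp'
Operation: keep first occurrence of each character
Scan: s[0]='r' new -> keep; s[1]='p' new -> keep; s[2]='r' seen -> skip; s[3]='d' new -> keep; s[4]='p' seen -> skip; s[5]='p' seen -> skip; s[6]='r' seen -> skip; s[7]='r' seen -> skip; s[8]='p' seen -> skip
Result: rpd


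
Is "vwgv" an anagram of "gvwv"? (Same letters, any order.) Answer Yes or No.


String 1: 'gvwv' -> sorted: 'gvvw'
String 2: 'vwgv' -> sorted: 'gvvw'
Compare sorted forms: 'gvvw' == 'gvvw'
Anagram: Yes


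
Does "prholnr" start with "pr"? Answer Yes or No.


Input string: 'prholnr'
Prefix to check: 'pr'
First 2 characters of input: 'pr'
Match: True
Result: Yes


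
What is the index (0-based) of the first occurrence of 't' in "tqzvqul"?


Input string: 'tqzvqul'
Target: 't'
Scanning left to right: s[0]='t'
First match at index: 0


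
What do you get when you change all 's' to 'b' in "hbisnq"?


Input string: 'hbisnq'
Operation: replace 's' with 'b'
Positions of 's': 3
After replacement: hbibnq


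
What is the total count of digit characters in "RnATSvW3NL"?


Input string: 'RnATSvW3NL'
Operation: count digit characters (0-9)
Scan: 'R', 'n', 'A', 'T', 'S', 'v', 'W', '3'(digit), 'N', 'L'
Digits found: 1
Result: 1


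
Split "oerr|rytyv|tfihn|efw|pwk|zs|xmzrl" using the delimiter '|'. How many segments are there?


Input string: 'oerr|rytyv|tfihn|efw|pwk|zs|xmzrl'
Delimiter: '|'
Split result: 'oerr', 'rytyv', 'tfihn', 'efw', 'pwk', 'zs', 'xmzrl'
Number of parts: 7


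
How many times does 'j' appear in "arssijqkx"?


Input string: 'arssijqkx'
Target character: 'j'
Scan each position: s[5]='j'
Matches found at indices: 5
Total: 1


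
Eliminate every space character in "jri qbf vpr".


Input string: 'jri qbf vpr'
Operation: remove all spaces
Words: 'jri', 'qbf', 'vpr'
Join without spaces: jriqbfvpr


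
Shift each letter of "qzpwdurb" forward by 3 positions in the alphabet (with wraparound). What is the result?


Input: 'qzpwdurb', shift = 3
Operation: for each letter, (position + 3) mod 26
Mapping: 'q'(16+3=19)->'t', 'z'(25+3=28, 28 mod 26=2)->'c', 'p'(15+3=18)->'s', 'w'(22+3=25)->'z', 'd'(3+3=6)->'g', 'u'(20+3=23)->'x', 'r'(17+3=20)->'u', 'b'(1+3=4)->'e'
Result: tcszgxue


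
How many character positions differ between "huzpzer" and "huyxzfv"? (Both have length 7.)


String 1: 'huzpzer'
String 2: 'huyxzfv'
Compare each position: pos 0: 'h'=='h', pos 1: 'u'=='u', pos 2: 'z'!='y', pos 3: 'p'!='x', pos 4: 'z'=='z', pos 5: 'e'!='f', pos 6: 'r'!='v'
Differing positions: 4
Hamming distance: 4


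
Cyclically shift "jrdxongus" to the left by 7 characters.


Input: 'jrdxongus', shift = 7
Operation: split at index 7 and swap parts
Front part s[0:7] = 'jrdxong'
Back part s[7:] = 'us'
Rotated = back + front = 'us' + 'jrdxong'
Result: usjrdxong


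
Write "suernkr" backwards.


Input string: 'suernkr'
Operation: reverse character order
Original order: 's' -> 'u' -> 'e' -> 'r' -> 'n' -> 'k' -> 'r'
Reversed order: 'r' -> 'k' -> 'n' -> 'r' -> 'e' -> 'u' -> 's'
Result: rknreus


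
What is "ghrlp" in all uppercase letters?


Input string: 'ghrlp'
Operation: convert each letter to uppercase
Mapping: 'g'->'G', 'h'->'H', 'r'->'R', 'l'->'L', 'p'->'P'
Result: GHRLP


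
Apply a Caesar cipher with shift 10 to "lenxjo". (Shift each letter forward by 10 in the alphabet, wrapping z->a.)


Input: 'lenxjo', shift = 10
Operation: for each letter, (position + 10) mod 26
Mapping: 'l'(11+10=21)->'v', 'e'(4+10=14)->'o', 'n'(13+10=23)->'x', 'x'(23+10=33, 33 mod 26=7)->'h', 'j'(9+10=19)->'t', 'o'(14+10=24)->'y'
Result: voxhty


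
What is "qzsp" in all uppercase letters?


Input string: 'qzsp'
Operation: convert each letter to uppercase
Mapping: 'q'->'Q', 'z'->'Z', 's'->'S', 'p'->'P'
Result: QZSP


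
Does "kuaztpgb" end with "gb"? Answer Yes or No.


Input string: 'kuaztpgb'
Suffix to check: 'gb'
Last 2 characters of input: 'gb'
Match: True
Result: Yes


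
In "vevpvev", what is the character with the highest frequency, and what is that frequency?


Input: 'vevpvev'
Operation: tally each character
Counts: 'e':2, 'p':1, 'v':4
Maximum: 'v' appears 4 times


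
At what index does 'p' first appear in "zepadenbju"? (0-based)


Input string: 'zepadenbju'
Target: 'p'
Scanning left to right: s[0]='z', s[1]='e', s[2]='p'
First match at index: 2


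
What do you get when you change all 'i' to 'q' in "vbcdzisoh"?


Input string: 'vbcdzisoh'
Operation: replace 'i' with 'q'
Positions of 'i': 5
After replacement: vbcdzqsoh


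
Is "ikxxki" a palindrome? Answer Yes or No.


Input string: 'ikxxki'
Reversed: 'ikxxki'
Compare pairs: s[0]='i' vs s[5]='i' (match), s[1]='k' vs s[4]='k' (match), s[2]='x' vs s[3]='x' (match)
Palindrome: Yes


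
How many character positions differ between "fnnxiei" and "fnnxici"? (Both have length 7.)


String 1: 'fnnxiei'
String 2: 'fnnxici'
Compare each position: pos 0: 'f'=='f', pos 1: 'n'=='n', pos 2: 'n'=='n', pos 3: 'x'=='x', pos 4: 'i'=='i', pos 5: 'e'!='c', pos 6: 'i'=='i'
Differing positions: 1
Hamming distance: 1


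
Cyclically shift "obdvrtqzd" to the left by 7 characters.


Input: 'obdvrtqzd', shift = 7
Operation: split at index 7 and swap parts
Front part s[0:7] = 'obdvrtq'
Back part s[7:] = 'zd'
Rotated = back + front = 'zd' + 'obdvrtq'
Result: zdobdvrtq


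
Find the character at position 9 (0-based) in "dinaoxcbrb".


Input string: 'dinaoxcbrb'
Operation: get character at index 9
Index mapping: s[0]='d', s[1]='i', s[2]='n', s[3]='a', s[4]='o', s[5]='x', s[6]='c', s[7]='b', s[8]='r', s[9]='b'
Result: 'b'


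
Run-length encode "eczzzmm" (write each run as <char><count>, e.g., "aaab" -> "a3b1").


Input: 'eczzzmm'
Operation: identify consecutive runs
Runs: 'e' -> e1, 'c' -> c1, 'zzz' -> z3, 'mm' -> m2
Encoded: e1c1z3m2


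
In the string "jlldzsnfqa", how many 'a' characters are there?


Input string: 'jlldzsnfqa'
Target character: 'a'
Scan each position: s[9]='a'
Matches found at indices: 9
Total: 1


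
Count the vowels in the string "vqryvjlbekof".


Input string: 'vqryvjlbekof'
Operation: count vowels (a, e, i, o, u)
Scan: s[0]='v', s[1]='q', s[2]='r', s[3]='y', s[4]='v', s[5]='j', s[6]='l', s[7]='b', s[8]='e' (vowel), s[9]='k', s[10]='o' (vowel), s[11]='f'
Vowels found: 2
Result: 2


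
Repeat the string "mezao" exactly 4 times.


Input string: 'mezao'
Operation: repeat 4 times
Concatenation: 'mezao' + 'mezao' + 'mezao' + 'mezao'
Result: mezaomezaomezaomezao


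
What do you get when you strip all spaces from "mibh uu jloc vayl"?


Input string: 'mibh uu jloc vayl'
Operation: remove all spaces
Words: 'mibh', 'uu', 'jloc', 'vayl'
Join without spaces: mibhuujlocvayl


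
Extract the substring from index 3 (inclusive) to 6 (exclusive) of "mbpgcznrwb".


Input string: 'mbpgcznrwb'
Operation: slice [3:6]
Extract characters: s[3]='g', s[4]='c', s[5]='z'
Result: gcz


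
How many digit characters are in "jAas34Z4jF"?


Input string: 'jAas34Z4jF'
Operation: count digit characters (0-9)
Scan: 'j', 'A', 'a', 's', '3'(digit), '4'(digit), 'Z', '4'(digit), 'j', 'F'
Digits found: 3
Result: 3


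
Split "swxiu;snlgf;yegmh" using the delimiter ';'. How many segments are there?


Input string: 'swxiu;snlgf;yegmh'
Delimiter: ';'
Split result: 'swxiu', 'snlgf', 'yegmh'
Number of parts: 3


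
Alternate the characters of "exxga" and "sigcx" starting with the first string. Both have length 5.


String 1: 'exxga'
String 2: 'sigcx'
Operation: alternate characters
Pairs: 'e'+'s', 'x'+'i', 'x'+'g', 'g'+'c', 'a'+'x'
Result: esxixggcax


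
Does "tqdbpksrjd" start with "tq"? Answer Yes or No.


Input string: 'tqdbpksrjd'
Prefix to check: 'tq'
First 2 characters of input: 'tq'
Match: True
Result: Yes


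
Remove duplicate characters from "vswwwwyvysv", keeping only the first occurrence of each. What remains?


Input: 'vswwwwyvysv'
Operation: keep first occurrence of each character
Scan: s[0]='v' new -> keep; s[1]='s' new -> keep; s[2]='w' new -> keep; s[3]='w' seen -> skip; s[4]='w' seen -> skip; s[5]='w' seen -> skip; s[6]='y' new -> keep; s[7]='v' seen -> skip; s[8]='y' seen -> skip; s[9]='s' seen -> skip; s[10]='v' seen -> skip
Result: vswy


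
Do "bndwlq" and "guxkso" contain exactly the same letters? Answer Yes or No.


String 1: 'bndwlq' -> sorted: 'bdlnqw'
String 2: 'guxkso' -> sorted: 'gkosux'
Compare sorted forms: 'bdlnqw' != 'gkosux'
Anagram: No


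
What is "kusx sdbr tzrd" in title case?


Input string: 'kusx sdbr tzrd'
Operation: capitalize first letter of each word
Word transformations: 'kusx'->'Kusx', 'sdbr'->'Sdbr', 'tzrd'->'Tzrd'
Result: Kusx Sdbr Tzrd


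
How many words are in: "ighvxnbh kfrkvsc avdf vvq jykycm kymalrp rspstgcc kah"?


Input string: 'ighvxnbh kfrkvsc avdf vvq jykycm kymalrp rspstgcc kah'
Operation: split by spaces
Words found: 'ighvxnbh', 'kfrkvsc', 'avdf', 'vvq', 'jykycm', 'kymalrp', 'rspstgcc', 'kah'
Word count: 8


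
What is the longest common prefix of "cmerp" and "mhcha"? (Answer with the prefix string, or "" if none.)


String 1: 'cmerp'
String 2: 'mhcha'
Compare position by position:
pos 0: 'c' vs 'm' differ -> stop
Longest common prefix: "" (length 0)


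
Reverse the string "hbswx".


Input string: 'hbswx'
Operation: reverse character order
Original order: 'h' -> 'b' -> 's' -> 'w' -> 'x'
Reversed order: 'x' -> 'w' -> 's' -> 'b' -> 'h'
Result: xwsbh


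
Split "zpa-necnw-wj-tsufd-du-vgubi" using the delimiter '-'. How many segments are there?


Input string: 'zpa-necnw-wj-tsufd-du-vgubi'
Delimiter: '-'
Split result: 'zpa', 'necnw', 'wj', 'tsufd', 'du', 'vgubi'
Number of parts: 6


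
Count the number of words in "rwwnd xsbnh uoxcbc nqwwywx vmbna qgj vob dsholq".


Input string: 'rwwnd xsbnh uoxcbc nqwwywx vmbna qgj vob dsholq'
Operation: split by spaces
Words found: 'rwwnd', 'xsbnh', 'uoxcbc', 'nqwwywx', 'vmbna', 'qgj', 'vob', 'dsholq'
Word count: 8


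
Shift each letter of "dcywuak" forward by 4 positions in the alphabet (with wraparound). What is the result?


Input: 'dcywuak', shift = 4
Operation: for each letter, (position + 4) mod 26
Mapping: 'd'(3+4=7)->'h', 'c'(2+4=6)->'g', 'y'(24+4=28, 28 mod 26=2)->'c', 'w'(22+4=26, 26 mod 26=0)->'a', 'u'(20+4=24)->'y', 'a'(0+4=4)->'e', 'k'(10+4=14)->'o'
Result: hgcayeo


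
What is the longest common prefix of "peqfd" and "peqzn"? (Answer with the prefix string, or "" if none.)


String 1: 'peqfd'
String 2: 'peqzn'
Compare position by position:
pos 0: 'p' vs 'p' match
pos 1: 'e' vs 'e' match
pos 2: 'q' vs 'q' match
pos 3: 'f' vs 'z' differ -> stop
Longest common prefix: "peq" (length 3)


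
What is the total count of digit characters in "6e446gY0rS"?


Input string: '6e446gY0rS'
Operation: count digit characters (0-9)
Scan: '6'(digit), 'e', '4'(digit), '4'(digit), '6'(digit), 'g', 'Y', '0'(digit), 'r', 'S'
Digits found: 5
Result: 5


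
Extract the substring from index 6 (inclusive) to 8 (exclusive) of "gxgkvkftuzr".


Input string: 'gxgkvkftuzr'
Operation: slice [6:8]
Extract characters: s[6]='f', s[7]='t'
Result: ft


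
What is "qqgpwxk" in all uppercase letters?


Input string: 'qqgpwxk'
Operation: convert each letter to uppercase
Mapping: 'q'->'Q', 'q'->'Q', 'g'->'G', 'p'->'P', 'w'->'W', 'x'->'X', 'k'->'K'
Result: QQGPWXK


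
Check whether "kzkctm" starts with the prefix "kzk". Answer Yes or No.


Input string: 'kzkctm'
Prefix to check: 'kzk'
First 3 characters of input: 'kzk'
Match: True
Result: Yes


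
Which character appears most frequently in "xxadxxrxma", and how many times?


Input: 'xxadxxrxma'
Operation: tally each character
Counts: 'a':2, 'd':1, 'm':1, 'r':1, 'x':5
Maximum: 'x' appears 5 times


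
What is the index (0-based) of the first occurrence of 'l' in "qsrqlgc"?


Input string: 'qsrqlgc'
Target: 'l'
Scanning left to right: s[0]='q', s[1]='s', s[2]='r', s[3]='q', s[4]='l'
First match at index: 4


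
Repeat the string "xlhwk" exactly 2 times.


Input string: 'xlhwk'
Operation: repeat 2 times
Concatenation: 'xlhwk' + 'xlhwk'
Result: xlhwkxlhwk


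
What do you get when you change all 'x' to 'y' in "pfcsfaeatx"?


Input string: 'pfcsfaeatx'
Operation: replace 'x' with 'y'
Positions of 'x': 9
After replacement: pfcsfaeaty


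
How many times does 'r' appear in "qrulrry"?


Input string: 'qrulrry'
Target character: 'r'
Scan each position: s[1]='r', s[4]='r', s[5]='r'
Matches found at indices: 1, 4, 5
Total: 3


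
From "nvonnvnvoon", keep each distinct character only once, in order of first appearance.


Input: 'nvonnvnvoon'
Operation: keep first occurrence of each character
Scan: s[0]='n' new -> keep; s[1]='v' new -> keep; s[2]='o' new -> keep; s[3]='n' seen -> skip; s[4]='n' seen -> skip; s[5]='v' seen -> skip; s[6]='n' seen -> skip; s[7]='v' seen -> skip; s[8]='o' seen -> skip; s[9]='o' seen -> skip; s[10]='n' seen -> skip
Result: nvo


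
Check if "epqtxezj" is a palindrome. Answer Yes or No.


Input string: 'epqtxezj'
Reversed: 'jzextqpe'
Compare pairs: s[0]='e' vs s[7]='j' (mismatch), s[1]='p' vs s[6]='z' (mismatch), s[2]='q' vs s[5]='e' (mismatch), s[3]='t' vs s[4]='x' (mismatch)
Palindrome: No


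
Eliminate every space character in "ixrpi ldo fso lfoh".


Input string: 'ixrpi ldo fso lfoh'
Operation: remove all spaces
Words: 'ixrpi', 'ldo', 'fso', 'lfoh'
Join without spaces: ixrpildofsolfoh


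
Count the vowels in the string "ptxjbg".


Input string: 'ptxjbg'
Operation: count vowels (a, e, i, o, u)
Scan: s[0]='p', s[1]='t', s[2]='x', s[3]='j', s[4]='b', s[5]='g'
Vowels found: 0
Result: 0


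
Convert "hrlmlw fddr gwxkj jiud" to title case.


Input string: 'hrlmlw fddr gwxkj jiud'
Operation: capitalize first letter of each word
Word transformations: 'hrlmlw'->'Hrlmlw', 'fddr'->'Fddr', 'gwxkj'->'Gwxkj', 'jiud'->'Jiud'
Result: Hrlmlw Fddr Gwxkj Jiud


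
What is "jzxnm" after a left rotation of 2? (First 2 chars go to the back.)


Input: 'jzxnm', shift = 2
Operation: split at index 2 and swap parts
Front part s[0:2] = 'jz'
Back part s[2:] = 'xnm'
Rotated = back + front = 'xnm' + 'jz'
Result: xnmjz


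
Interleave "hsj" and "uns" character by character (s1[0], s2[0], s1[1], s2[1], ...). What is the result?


String 1: 'hsj'
String 2: 'uns'
Operation: alternate characters
Pairs: 'h'+'u', 's'+'n', 'j'+'s'
Result: husnjs


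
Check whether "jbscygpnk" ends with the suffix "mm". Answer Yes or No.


Input string: 'jbscygpnk'
Suffix to check: 'mm'
Last 2 characters of input: 'nk'
Match: False
Result: No


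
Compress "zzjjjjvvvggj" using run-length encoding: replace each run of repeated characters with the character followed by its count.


Input: 'zzjjjjvvvggj'
Operation: identify consecutive runs
Runs: 'zz' -> z2, 'jjjj' -> j4, 'vvv' -> v3, 'gg' -> g2, 'j' -> j1
Encoded: z2j4v3g2j1


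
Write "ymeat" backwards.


Input string: 'ymeat'
Operation: reverse character order
Original order: 'y' -> 'm' -> 'e' -> 'a' -> 't'
Reversed order: 't' -> 'a' -> 'e' -> 'm' -> 'y'
Result: taemy


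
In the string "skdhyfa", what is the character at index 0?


Input string: 'skdhyfa'
Operation: get character at index 0
Index mapping: s[0]='s'
Result: 's'


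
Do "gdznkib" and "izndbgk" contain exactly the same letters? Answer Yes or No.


String 1: 'gdznkib' -> sorted: 'bdgiknz'
String 2: 'izndbgk' -> sorted: 'bdgiknz'
Compare sorted forms: 'bdgiknz' == 'bdgiknz'
Anagram: Yes


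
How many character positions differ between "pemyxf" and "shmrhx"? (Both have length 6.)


String 1: 'pemyxf'
String 2: 'shmrhx'
Compare each position: pos 0: 'p'!='s', pos 1: 'e'!='h', pos 2: 'm'=='m', pos 3: 'y'!='r', pos 4: 'x'!='h', pos 5: 'f'!='x'
Differing positions: 5
Hamming distance: 5


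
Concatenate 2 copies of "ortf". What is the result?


Input string: 'ortf'
Operation: repeat 2 times
Concatenation: 'ortf' + 'ortf'
Result: ortfortf


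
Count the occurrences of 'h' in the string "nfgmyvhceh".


Input string: 'nfgmyvhceh'
Target character: 'h'
Scan each position: s[6]='h', s[9]='h'
Matches found at indices: 6, 9
Total: 2


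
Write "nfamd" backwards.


Input string: 'nfamd'
Operation: reverse character order
Original order: 'n' -> 'f' -> 'a' -> 'm' -> 'd'
Reversed order: 'd' -> 'm' -> 'a' -> 'f' -> 'n'
Result: dmafn


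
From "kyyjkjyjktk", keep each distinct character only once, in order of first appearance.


Input: 'kyyjkjyjktk'
Operation: keep first occurrence of each character
Scan: s[0]='k' new -> keep; s[1]='y' new -> keep; s[2]='y' seen -> skip; s[3]='j' new -> keep; s[4]='k' seen -> skip; s[5]='j' seen -> skip; s[6]='y' seen -> skip; s[7]='j' seen -> skip; s[8]='k' seen -> skip; s[9]='t' new -> keep; s[10]='k' seen -> skip
Result: kyjt


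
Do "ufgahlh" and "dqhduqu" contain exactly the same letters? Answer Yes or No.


String 1: 'ufgahlh' -> sorted: 'afghhlu'
String 2: 'dqhduqu' -> sorted: 'ddhqquu'
Compare sorted forms: 'afghhlu' != 'ddhqquu'
Anagram: No


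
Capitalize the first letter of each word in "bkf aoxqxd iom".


Input string: 'bkf aoxqxd iom'
Operation: capitalize first letter of each word
Word transformations: 'bkf'->'Bkf', 'aoxqxd'->'Aoxqxd', 'iom'->'Iom'
Result: Bkf Aoxqxd Iom


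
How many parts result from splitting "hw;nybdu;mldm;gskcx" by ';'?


Input string: 'hw;nybdu;mldm;gskcx'
Delimiter: ';'
Split result: 'hw', 'nybdu', 'mldm', 'gskcx'
Number of parts: 4


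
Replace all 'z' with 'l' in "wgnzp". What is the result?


Input string: 'wgnzp'
Operation: replace 'z' with 'l'
Positions of 'z': 3
After replacement: wgnlp


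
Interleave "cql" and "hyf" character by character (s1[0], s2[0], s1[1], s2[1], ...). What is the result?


String 1: 'cql'
String 2: 'hyf'
Operation: alternate characters
Pairs: 'c'+'h', 'q'+'y', 'l'+'f'
Result: chqylf


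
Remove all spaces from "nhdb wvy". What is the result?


Input string: 'nhdb wvy'
Operation: remove all spaces
Words: 'nhdb', 'wvy'
Join without spaces: nhdbwvy


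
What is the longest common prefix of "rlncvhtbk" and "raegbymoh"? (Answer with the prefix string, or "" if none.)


String 1: 'rlncvhtbk'
String 2: 'raegbymoh'
Compare position by position:
pos 0: 'r' vs 'r' match
pos 1: 'l' vs 'a' differ -> stop
Longest common prefix: "r" (length 1)


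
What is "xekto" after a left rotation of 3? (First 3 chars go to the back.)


Input: 'xekto', shift = 3
Operation: split at index 3 and swap parts
Front part s[0:3] = 'xek'
Back part s[3:] = 'to'
Rotated = back + front = 'to' + 'xek'
Result: toxek


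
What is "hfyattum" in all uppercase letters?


Input string: 'hfyattum'
Operation: convert each letter to uppercase
Mapping: 'h'->'H', 'f'->'F', 'y'->'Y', 'a'->'A', 't'->'T', 't'->'T', 'u'->'U', 'm'->'M'
Result: HFYATTUM


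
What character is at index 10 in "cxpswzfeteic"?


Input string: 'cxpswzfeteic'
Operation: get character at index 10
Index mapping: s[0]='c', s[1]='x', s[2]='p', s[3]='s', s[4]='w', s[5]='z', s[6]='f', s[7]='e', s[8]='t', s[9]='e', s[10]='i'
Result: 'i'


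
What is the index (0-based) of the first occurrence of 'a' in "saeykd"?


Input string: 'saeykd'
Target: 'a'
Scanning left to right: s[0]='s', s[1]='a'
First match at index: 1


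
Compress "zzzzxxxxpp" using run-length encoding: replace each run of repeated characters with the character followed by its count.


Input: 'zzzzxxxxpp'
Operation: identify consecutive runs
Runs: 'zzzz' -> z4, 'xxxx' -> x4, 'pp' -> p2
Encoded: z4x4p2


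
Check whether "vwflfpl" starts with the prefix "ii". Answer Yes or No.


Input string: 'vwflfpl'
Prefix to check: 'ii'
First 2 characters of input: 'vw'
Match: False
Result: No


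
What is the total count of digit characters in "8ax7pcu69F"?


Input string: '8ax7pcu69F'
Operation: count digit characters (0-9)
Scan: '8'(digit), 'a', 'x', '7'(digit), 'p', 'c', 'u', '6'(digit), '9'(digit), 'F'
Digits found: 4
Result: 4


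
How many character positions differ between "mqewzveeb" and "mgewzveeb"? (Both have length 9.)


String 1: 'mqewzveeb'
String 2: 'mgewzveeb'
Compare each position: pos 0: 'm'=='m', pos 1: 'q'!='g', pos 2: 'e'=='e', pos 3: 'w'=='w', pos 4: 'z'=='z', pos 5: 'v'=='v', pos 6: 'e'=='e', pos 7: 'e'=='e', pos 8: 'b'=='b'
Differing positions: 1
Hamming distance: 1


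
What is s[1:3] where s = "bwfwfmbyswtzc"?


Input string: 'bwfwfmbyswtzc'
Operation: slice [1:3]
Extract characters: s[1]='w', s[2]='f'
Result: wf


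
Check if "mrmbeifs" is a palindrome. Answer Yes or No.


Input string: 'mrmbeifs'
Reversed: 'sfiebmrm'
Compare pairs: s[0]='m' vs s[7]='s' (mismatch), s[1]='r' vs s[6]='f' (mismatch), s[2]='m' vs s[5]='i' (mismatch), s[3]='b' vs s[4]='e' (mismatch)
Palindrome: No


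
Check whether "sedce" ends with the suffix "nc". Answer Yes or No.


Input string: 'sedce'
Suffix to check: 'nc'
Last 2 characters of input: 'ce'
Match: False
Result: No


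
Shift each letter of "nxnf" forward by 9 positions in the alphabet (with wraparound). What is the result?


Input: 'nxnf', shift = 9
Operation: for each letter, (position + 9) mod 26
Mapping: 'n'(13+9=22)->'w', 'x'(23+9=32, 32 mod 26=6)->'g', 'n'(13+9=22)->'w', 'f'(5+9=14)->'o'
Result: wgwo


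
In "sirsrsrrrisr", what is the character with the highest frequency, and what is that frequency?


Input: 'sirsrsrrrisr'
Operation: tally each character
Counts: 'i':2, 'r':6, 's':4
Maximum: 'r' appears 6 times


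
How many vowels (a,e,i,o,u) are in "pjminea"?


Input string: 'pjminea'
Operation: count vowels (a, e, i, o, u)
Scan: s[0]='p', s[1]='j', s[2]='m', s[3]='i' (vowel), s[4]='n', s[5]='e' (vowel), s[6]='a' (vowel)
Vowels found: 3
Result: 3


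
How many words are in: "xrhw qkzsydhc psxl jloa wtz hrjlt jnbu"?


Input string: 'xrhw qkzsydhc psxl jloa wtz hrjlt jnbu'
Operation: split by spaces
Words found: 'xrhw', 'qkzsydhc', 'psxl', 'jloa', 'wtz', 'hrjlt', 'jnbu'
Word count: 7


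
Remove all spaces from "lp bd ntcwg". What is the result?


Input string: 'lp bd ntcwg'
Operation: remove all spaces
Words: 'lp', 'bd', 'ntcwg'
Join without spaces: lpbdntcwg
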